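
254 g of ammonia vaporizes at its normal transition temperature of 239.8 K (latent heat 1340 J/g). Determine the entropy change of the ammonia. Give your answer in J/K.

Heat absorbed by the substance: Q = mL = 254 × 1340 = 340360 J.
At constant T, ΔS = Q_rev/T = 340360 / 239.8 = 1420 J/K.

ΔS = 1420 J/K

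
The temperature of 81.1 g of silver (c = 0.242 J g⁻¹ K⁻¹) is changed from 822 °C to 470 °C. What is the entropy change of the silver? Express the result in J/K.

ΔS = -7.61 J/K

In kelvin: T₁ = 1095.15 K, T₂ = 743.15 K. ΔS = ∫dQ_rev/T = m c ln(T₂/T₁) = 81.1 × 0.242 × ln(743.15/1095.15) = -7.61 J/K.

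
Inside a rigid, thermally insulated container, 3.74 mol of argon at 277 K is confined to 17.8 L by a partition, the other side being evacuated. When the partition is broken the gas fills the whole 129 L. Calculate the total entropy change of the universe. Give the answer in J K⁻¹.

For an ideal gas in free expansion Q = 0 and W = 0, so T is unchanged.
Entropy is a state function; using a reversible isothermal path, ΔS_gas = nR ln(V₂/V₁) = 3.74 × 8.314 × ln(129/17.8) = 61.6 J/K.
The insulated surroundings exchange no heat, so ΔS_surr = 0 and ΔS_universe = ΔS_gas.

ΔS_universe = 61.6 J/K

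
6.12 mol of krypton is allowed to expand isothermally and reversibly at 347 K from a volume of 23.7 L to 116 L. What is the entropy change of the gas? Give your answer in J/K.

For an isothermal ideal gas ΔS_gas = nR ln(V₂/V₁) = 6.12 × 8.314 × ln(116/23.7) = 80.8 J/K.

ΔS_gas = 80.8 J/K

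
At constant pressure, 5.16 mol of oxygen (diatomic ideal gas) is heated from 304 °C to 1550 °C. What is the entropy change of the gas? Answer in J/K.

ΔS = 173 J/K

In kelvin: T₁ = 577.15 K, T₂ = 1823.15 K. At constant pressure, ΔS = nC_p ln(T₂/T₁) with C_p = 7R/2 = 29.1 J mol⁻¹ K⁻¹.
ΔS = 5.16 × 29.1 × ln(1823.15/577.15) = 173 J/K.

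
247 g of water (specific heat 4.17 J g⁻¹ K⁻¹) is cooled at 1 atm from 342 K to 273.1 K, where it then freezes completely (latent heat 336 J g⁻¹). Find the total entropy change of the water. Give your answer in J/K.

Cooling step: ΔS₁ = m c ln(T_tr/T_i) = 247 × 4.17 × ln(273.1/342) = -231.7 J/K.
Phase change: ΔS₂ = −mL/T_tr = −247 × 336 / 273.1 = -303.9 J/K.
ΔS_total = (-231.7) + (-303.9) = -536 J/K.

ΔS = -536 J/K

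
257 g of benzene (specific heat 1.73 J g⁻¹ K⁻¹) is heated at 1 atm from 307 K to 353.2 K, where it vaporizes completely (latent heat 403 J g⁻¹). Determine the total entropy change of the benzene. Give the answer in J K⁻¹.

ΔS = 356 J/K

Warming step: ΔS₁ = m c ln(T_tr/T_i) = 257 × 1.73 × ln(353.2/307) = 62.33 J/K.
Phase change: ΔS₂ = +mL/T_tr = 257 × 403 / 353.2 = 293.2 J/K.
ΔS_total = (62.33) + (293.2) = 356 J/K.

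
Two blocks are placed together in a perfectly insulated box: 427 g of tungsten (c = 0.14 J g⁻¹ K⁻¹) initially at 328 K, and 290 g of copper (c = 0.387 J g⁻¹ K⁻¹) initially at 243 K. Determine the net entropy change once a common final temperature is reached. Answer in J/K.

ΔS_total = 1.8 J/K

Energy balance: T_f = (m₁c₁T₁ + m₂c₂T₂)/(m₁c₁ + m₂c₂) = 272.54 K.
ΔS₁ = m₁c₁ ln(T_f/T₁) = 59.78 × ln(272.54/328) = -11.073 J/K.
ΔS₂ = m₂c₂ ln(T_f/T₂) = 112.23 × ln(272.54/243) = 12.876 J/K.
ΔS_total = -11.073 + 12.876 = 1.8 J/K.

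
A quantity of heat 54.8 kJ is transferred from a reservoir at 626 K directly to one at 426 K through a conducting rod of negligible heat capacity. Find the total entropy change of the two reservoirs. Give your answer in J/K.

ΔS_total = 41.1 J/K

ΔS_hot = −Q/T_H = −54800/626 = -87.54 J/K and ΔS_cold = +Q/T_C = 54800/426 = 128.6 J/K.
ΔS_total = -87.54 + 128.6 = 41.1 J/K, positive as the second law requires.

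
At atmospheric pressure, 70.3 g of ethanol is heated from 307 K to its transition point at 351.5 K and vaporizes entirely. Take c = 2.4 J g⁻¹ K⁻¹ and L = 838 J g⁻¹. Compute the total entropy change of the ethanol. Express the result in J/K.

ΔS = 190 J/K

Warming step: ΔS₁ = m c ln(T_tr/T_i) = 70.3 × 2.4 × ln(351.5/307) = 22.84 J/K.
Phase change: ΔS₂ = +mL/T_tr = 70.3 × 838 / 351.5 = 167.6 J/K.
ΔS_total = (22.84) + (167.6) = 190 J/K.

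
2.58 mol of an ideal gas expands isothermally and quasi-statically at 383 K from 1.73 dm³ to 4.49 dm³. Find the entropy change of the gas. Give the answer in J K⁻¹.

For an isothermal ideal gas ΔS_gas = nR ln(V₂/V₁) = 2.58 × 8.314 × ln(4.49/1.73) = 20.5 J/K.

ΔS_gas = 20.5 J/K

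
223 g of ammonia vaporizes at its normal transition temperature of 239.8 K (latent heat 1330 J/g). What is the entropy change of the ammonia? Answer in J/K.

Heat absorbed by the substance: Q = mL = 223 × 1330 = 296590 J.
At constant T, ΔS = Q_rev/T = 296590 / 239.8 = 1240 J/K.

ΔS = 1240 J/K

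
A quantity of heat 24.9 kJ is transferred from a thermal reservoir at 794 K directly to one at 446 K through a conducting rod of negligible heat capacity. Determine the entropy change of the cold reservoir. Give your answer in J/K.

The cold reservoir gains heat Q, so ΔS_cold = +Q/T_C = 24900/446 = 55.8 J/K.

ΔS_cold = 55.8 J/K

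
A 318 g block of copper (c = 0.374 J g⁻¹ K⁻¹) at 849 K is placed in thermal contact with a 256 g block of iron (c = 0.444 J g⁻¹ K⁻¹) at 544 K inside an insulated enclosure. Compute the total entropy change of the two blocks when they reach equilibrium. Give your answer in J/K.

Energy balance: T_f = (m₁c₁T₁ + m₂c₂T₂)/(m₁c₁ + m₂c₂) = 699.95 K.
ΔS₁ = m₁c₁ ln(T_f/T₁) = 118.932 × ln(699.95/849) = -22.96 J/K.
ΔS₂ = m₂c₂ ln(T_f/T₂) = 113.664 × ln(699.95/544) = 28.65 J/K.
ΔS_total = -22.96 + 28.65 = 5.69 J/K.

ΔS_total = 5.69 J/K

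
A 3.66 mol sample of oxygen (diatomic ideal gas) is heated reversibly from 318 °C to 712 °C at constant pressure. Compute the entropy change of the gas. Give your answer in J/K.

In kelvin: T₁ = 591.15 K, T₂ = 985.15 K. At constant pressure, ΔS = nC_p ln(T₂/T₁) with C_p = 7R/2 = 29.1 J mol⁻¹ K⁻¹.
ΔS = 3.66 × 29.1 × ln(985.15/591.15) = 54.4 J/K.

ΔS = 54.4 J/K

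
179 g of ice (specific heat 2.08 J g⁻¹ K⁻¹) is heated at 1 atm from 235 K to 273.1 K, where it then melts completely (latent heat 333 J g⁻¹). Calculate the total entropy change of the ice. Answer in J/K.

ΔS = 274 J/K

Warming step: ΔS₁ = m c ln(T_tr/T_i) = 179 × 2.08 × ln(273.1/235) = 55.94 J/K.
Phase change: ΔS₂ = +mL/T_tr = 179 × 333 / 273.1 = 218.3 J/K.
ΔS_total = (55.94) + (218.3) = 274 J/K.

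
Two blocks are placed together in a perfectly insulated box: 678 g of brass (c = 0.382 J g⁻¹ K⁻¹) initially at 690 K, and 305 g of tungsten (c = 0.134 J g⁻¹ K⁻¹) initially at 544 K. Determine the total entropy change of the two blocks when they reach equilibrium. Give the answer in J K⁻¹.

Energy balance: T_f = (m₁c₁T₁ + m₂c₂T₂)/(m₁c₁ + m₂c₂) = 670.1 K.
ΔS₁ = m₁c₁ ln(T_f/T₁) = 258.996 × ln(670.1/690) = -7.579 J/K.
ΔS₂ = m₂c₂ ln(T_f/T₂) = 40.87 × ln(670.1/544) = 8.521 J/K.
ΔS_total = -7.579 + 8.521 = 0.942 J/K.

ΔS_total = 0.942 J/K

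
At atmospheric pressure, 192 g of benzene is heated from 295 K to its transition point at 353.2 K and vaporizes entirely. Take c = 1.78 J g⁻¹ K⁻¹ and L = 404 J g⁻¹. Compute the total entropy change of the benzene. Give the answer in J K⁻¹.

Warming step: ΔS₁ = m c ln(T_tr/T_i) = 192 × 1.78 × ln(353.2/295) = 61.54 J/K.
Phase change: ΔS₂ = +mL/T_tr = 192 × 404 / 353.2 = 219.6 J/K.
ΔS_total = (61.54) + (219.6) = 281 J/K.

ΔS = 281 J/K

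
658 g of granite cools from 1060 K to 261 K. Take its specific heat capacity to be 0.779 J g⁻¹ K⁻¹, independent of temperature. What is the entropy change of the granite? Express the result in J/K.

ΔS = -718 J/K

ΔS = ∫dQ_rev/T = m c ln(T₂/T₁) = 658 × 0.779 × ln(261/1060) = -718 J/K.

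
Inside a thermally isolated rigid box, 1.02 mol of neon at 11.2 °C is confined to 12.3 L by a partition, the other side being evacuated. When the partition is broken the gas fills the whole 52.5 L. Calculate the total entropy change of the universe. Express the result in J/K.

ΔS_universe = 12.3 J/K

No heat is exchanged and no work is done, so the ideal-gas temperature stays constant.
Entropy is a state function; using a reversible isothermal path, ΔS_gas = nR ln(V₂/V₁) = 1.02 × 8.314 × ln(52.5/12.3) = 12.3 J/K.
The insulated surroundings exchange no heat, so ΔS_surr = 0 and ΔS_universe = ΔS_gas.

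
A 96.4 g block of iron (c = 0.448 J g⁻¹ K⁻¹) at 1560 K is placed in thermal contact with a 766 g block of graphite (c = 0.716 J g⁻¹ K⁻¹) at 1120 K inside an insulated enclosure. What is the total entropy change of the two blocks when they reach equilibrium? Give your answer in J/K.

ΔS_total = 2.42 J/K

Energy balance: T_f = (m₁c₁T₁ + m₂c₂T₂)/(m₁c₁ + m₂c₂) = 1152.1 K.
ΔS₁ = m₁c₁ ln(T_f/T₁) = 43.1872 × ln(1152.1/1560) = -13.09 J/K.
ΔS₂ = m₂c₂ ln(T_f/T₂) = 548.456 × ln(1152.1/1120) = 15.51 J/K.
ΔS_total = -13.09 + 15.51 = 2.42 J/K.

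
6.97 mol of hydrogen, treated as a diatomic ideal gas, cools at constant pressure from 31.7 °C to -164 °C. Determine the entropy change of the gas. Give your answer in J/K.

ΔS = -208 J/K

In kelvin: T₁ = 304.85 K, T₂ = 109.15 K. At constant pressure, ΔS = nC_p ln(T₂/T₁) with C_p = 7R/2 = 29.1 J mol⁻¹ K⁻¹.
ΔS = 6.97 × 29.1 × ln(109.15/304.85) = -208 J/K.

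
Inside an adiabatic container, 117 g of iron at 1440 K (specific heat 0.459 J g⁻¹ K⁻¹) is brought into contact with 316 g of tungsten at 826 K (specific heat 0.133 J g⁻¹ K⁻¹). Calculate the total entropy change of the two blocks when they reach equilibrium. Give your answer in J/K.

Energy balance: T_f = (m₁c₁T₁ + m₂c₂T₂)/(m₁c₁ + m₂c₂) = 1170.4 K.
ΔS₁ = m₁c₁ ln(T_f/T₁) = 53.703 × ln(1170.4/1440) = -11.13 J/K.
ΔS₂ = m₂c₂ ln(T_f/T₂) = 42.028 × ln(1170.4/826) = 14.65 J/K.
ΔS_total = -11.13 + 14.65 = 3.52 J/K.

ΔS_total = 3.52 J/K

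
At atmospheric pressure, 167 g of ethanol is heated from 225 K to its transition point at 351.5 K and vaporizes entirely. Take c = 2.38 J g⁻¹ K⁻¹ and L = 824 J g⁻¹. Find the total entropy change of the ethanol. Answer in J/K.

ΔS = 569 J/K

Warming step: ΔS₁ = m c ln(T_tr/T_i) = 167 × 2.38 × ln(351.5/225) = 177.3 J/K.
Phase change: ΔS₂ = +mL/T_tr = 167 × 824 / 351.5 = 391.5 J/K.
ΔS_total = (177.3) + (391.5) = 569 J/K.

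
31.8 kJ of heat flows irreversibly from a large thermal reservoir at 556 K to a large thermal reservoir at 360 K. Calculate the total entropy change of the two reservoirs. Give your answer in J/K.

ΔS_total = 31.1 J/K

ΔS_hot = −Q/T_H = −31800/556 = -57.19 J/K and ΔS_cold = +Q/T_C = 31800/360 = 88.33 J/K.
ΔS_total = -57.19 + 88.33 = 31.1 J/K, positive as the second law requires.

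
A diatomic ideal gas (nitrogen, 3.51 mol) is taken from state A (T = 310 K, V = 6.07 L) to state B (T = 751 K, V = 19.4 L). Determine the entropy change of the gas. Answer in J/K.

ΔS = 98.5 J/K

Entropy is a state function: ΔS = nC_V ln(T₂/T₁) + nR ln(V₂/V₁), with C_V = 5R/2 = 20.79 J mol⁻¹ K⁻¹ for a diatomic ideal gas.
ΔS = 3.51 × [20.79 × ln(751/310) + 8.314 × ln(19.4/6.07)] = 98.5 J/K.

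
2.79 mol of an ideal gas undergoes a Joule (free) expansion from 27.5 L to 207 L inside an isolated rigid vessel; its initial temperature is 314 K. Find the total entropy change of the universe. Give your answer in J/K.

For an ideal gas in free expansion Q = 0 and W = 0, so T is unchanged.
Entropy is a state function; using a reversible isothermal path, ΔS_gas = nR ln(V₂/V₁) = 2.79 × 8.314 × ln(207/27.5) = 46.8 J/K.
The insulated surroundings exchange no heat, so ΔS_surr = 0 and ΔS_universe = ΔS_gas.

ΔS_universe = 46.8 J/K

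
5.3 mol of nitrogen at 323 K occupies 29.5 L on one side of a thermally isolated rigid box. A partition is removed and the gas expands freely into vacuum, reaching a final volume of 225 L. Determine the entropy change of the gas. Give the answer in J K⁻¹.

For an ideal gas in free expansion Q = 0 and W = 0, so T is unchanged.
Entropy is a state function; using a reversible isothermal path, ΔS_gas = nR ln(V₂/V₁) = 5.3 × 8.314 × ln(225/29.5) = 89.5 J/K.

ΔS_gas = 89.5 J/K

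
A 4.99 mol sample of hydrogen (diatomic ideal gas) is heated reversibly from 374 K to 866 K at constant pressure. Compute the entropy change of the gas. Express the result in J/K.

ΔS = 122 J/K

At constant pressure, ΔS = nC_p ln(T₂/T₁) with C_p = 7R/2 = 29.1 J mol⁻¹ K⁻¹.
ΔS = 4.99 × 29.1 × ln(866/374) = 122 J/K.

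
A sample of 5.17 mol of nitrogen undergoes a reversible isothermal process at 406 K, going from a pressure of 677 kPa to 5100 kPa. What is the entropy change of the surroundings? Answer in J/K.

For an isothermal ideal gas ΔS_gas = nR ln(P₁/P₂) = 5.17 × 8.314 × ln(677/5100) = -86.8 J/K.
The process is reversible, so ΔS_surr = −ΔS_gas = 86.8 J/K and ΔS_universe = 0.

ΔS_surr = 86.8 J/K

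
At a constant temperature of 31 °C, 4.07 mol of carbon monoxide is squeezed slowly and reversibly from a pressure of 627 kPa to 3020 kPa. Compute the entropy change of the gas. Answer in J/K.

ΔS_gas = -53.2 J/K

For an isothermal ideal gas ΔS_gas = nR ln(P₁/P₂) = 4.07 × 8.314 × ln(627/3020) = -53.2 J/K.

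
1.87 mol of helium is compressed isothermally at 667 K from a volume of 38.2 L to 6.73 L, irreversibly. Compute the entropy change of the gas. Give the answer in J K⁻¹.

ΔS_gas = -27 J/K

Entropy is a state function, so ΔS_gas depends only on the end states.
For an isothermal ideal gas ΔS_gas = nR ln(V₂/V₁) = 1.87 × 8.314 × ln(6.73/38.2) = -27 J/K.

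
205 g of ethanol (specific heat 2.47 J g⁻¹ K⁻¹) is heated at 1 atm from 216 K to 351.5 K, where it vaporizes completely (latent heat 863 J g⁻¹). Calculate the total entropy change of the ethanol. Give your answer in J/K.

Warming step: ΔS₁ = m c ln(T_tr/T_i) = 205 × 2.47 × ln(351.5/216) = 246.6 J/K.
Phase change: ΔS₂ = +mL/T_tr = 205 × 863 / 351.5 = 503.3 J/K.
ΔS_total = (246.6) + (503.3) = 750 J/K.

ΔS = 750 J/K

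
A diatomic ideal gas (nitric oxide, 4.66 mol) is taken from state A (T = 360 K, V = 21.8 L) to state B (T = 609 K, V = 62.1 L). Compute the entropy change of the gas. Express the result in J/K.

Entropy is a state function: ΔS = nC_V ln(T₂/T₁) + nR ln(V₂/V₁), with C_V = 5R/2 = 20.79 J mol⁻¹ K⁻¹ for a diatomic ideal gas.
ΔS = 4.66 × [20.79 × ln(609/360) + 8.314 × ln(62.1/21.8)] = 91.5 J/K.

ΔS = 91.5 J/K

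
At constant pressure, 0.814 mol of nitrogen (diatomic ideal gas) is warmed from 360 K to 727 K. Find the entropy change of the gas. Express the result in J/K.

ΔS = 16.6 J/K

At constant pressure, ΔS = nC_p ln(T₂/T₁) with C_p = 7R/2 = 29.1 J mol⁻¹ K⁻¹.
ΔS = 0.814 × 29.1 × ln(727/360) = 16.6 J/K.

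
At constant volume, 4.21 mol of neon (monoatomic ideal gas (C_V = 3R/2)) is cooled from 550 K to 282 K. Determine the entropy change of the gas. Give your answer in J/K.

ΔS = -35.1 J/K

At constant volume, ΔS = nC_V ln(T₂/T₁) with C_V = 3R/2 = 12.47 J mol⁻¹ K⁻¹.
ΔS = 4.21 × 12.47 × ln(282/550) = -35.1 J/K.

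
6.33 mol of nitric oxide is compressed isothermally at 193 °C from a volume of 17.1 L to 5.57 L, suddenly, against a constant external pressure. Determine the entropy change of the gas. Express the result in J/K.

ΔS_gas = -59 J/K

Entropy is a state function, so ΔS_gas depends only on the end states.
For an isothermal ideal gas ΔS_gas = nR ln(V₂/V₁) = 6.33 × 8.314 × ln(5.57/17.1) = -59 J/K.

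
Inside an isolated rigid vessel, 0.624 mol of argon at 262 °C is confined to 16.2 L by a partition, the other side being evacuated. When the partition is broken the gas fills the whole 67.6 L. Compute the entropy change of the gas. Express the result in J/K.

ΔS_gas = 7.41 J/K

For an ideal gas in free expansion Q = 0 and W = 0, so T is unchanged.
Entropy is a state function; using a reversible isothermal path, ΔS_gas = nR ln(V₂/V₁) = 0.624 × 8.314 × ln(67.6/16.2) = 7.41 J/K.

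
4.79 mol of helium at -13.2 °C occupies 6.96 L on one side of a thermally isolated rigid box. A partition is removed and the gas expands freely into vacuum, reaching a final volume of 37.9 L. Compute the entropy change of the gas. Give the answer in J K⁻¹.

ΔS_gas = 67.5 J/K

For an ideal gas in free expansion Q = 0 and W = 0, so T is unchanged.
Entropy is a state function; using a reversible isothermal path, ΔS_gas = nR ln(V₂/V₁) = 4.79 × 8.314 × ln(37.9/6.96) = 67.5 J/K.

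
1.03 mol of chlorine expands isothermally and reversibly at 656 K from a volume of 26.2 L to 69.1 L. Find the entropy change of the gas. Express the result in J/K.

For an isothermal ideal gas ΔS_gas = nR ln(V₂/V₁) = 1.03 × 8.314 × ln(69.1/26.2) = 8.3 J/K.

ΔS_gas = 8.3 J/K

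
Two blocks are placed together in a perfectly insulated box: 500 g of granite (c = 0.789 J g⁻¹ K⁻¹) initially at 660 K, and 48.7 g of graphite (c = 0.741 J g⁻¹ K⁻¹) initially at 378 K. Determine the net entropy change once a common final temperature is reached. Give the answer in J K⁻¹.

Energy balance: T_f = (m₁c₁T₁ + m₂c₂T₂)/(m₁c₁ + m₂c₂) = 636.37 K.
ΔS₁ = m₁c₁ ln(T_f/T₁) = 394.5 × ln(636.37/660) = -14.39 J/K.
ΔS₂ = m₂c₂ ln(T_f/T₂) = 36.0867 × ln(636.37/378) = 18.8 J/K.
ΔS_total = -14.39 + 18.8 = 4.41 J/K.

ΔS_total = 4.41 J/K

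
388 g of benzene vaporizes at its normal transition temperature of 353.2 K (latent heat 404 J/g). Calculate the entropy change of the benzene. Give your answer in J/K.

ΔS = 444 J/K

Heat absorbed by the substance: Q = mL = 388 × 404 = 156752 J.
At constant T, ΔS = Q_rev/T = 156752 / 353.2 = 444 J/K.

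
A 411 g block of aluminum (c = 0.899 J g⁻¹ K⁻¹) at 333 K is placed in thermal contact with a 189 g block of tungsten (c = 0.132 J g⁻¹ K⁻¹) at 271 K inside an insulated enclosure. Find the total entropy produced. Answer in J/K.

Energy balance: T_f = (m₁c₁T₁ + m₂c₂T₂)/(m₁c₁ + m₂c₂) = 329.08 K.
ΔS₁ = m₁c₁ ln(T_f/T₁) = 369.489 × ln(329.08/333) = -4.377 J/K.
ΔS₂ = m₂c₂ ln(T_f/T₂) = 24.948 × ln(329.08/271) = 4.844 J/K.
ΔS_total = -4.377 + 4.844 = 0.467 J/K.

ΔS_total = 0.467 J/K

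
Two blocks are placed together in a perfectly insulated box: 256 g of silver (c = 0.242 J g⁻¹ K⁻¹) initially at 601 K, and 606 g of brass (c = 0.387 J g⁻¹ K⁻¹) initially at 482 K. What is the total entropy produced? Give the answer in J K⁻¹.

ΔS_total = 1.24 J/K

Energy balance: T_f = (m₁c₁T₁ + m₂c₂T₂)/(m₁c₁ + m₂c₂) = 506.87 K.
ΔS₁ = m₁c₁ ln(T_f/T₁) = 61.952 × ln(506.87/601) = -10.553 J/K.
ΔS₂ = m₂c₂ ln(T_f/T₂) = 234.522 × ln(506.87/482) = 11.797 J/K.
ΔS_total = -10.553 + 11.797 = 1.24 J/K.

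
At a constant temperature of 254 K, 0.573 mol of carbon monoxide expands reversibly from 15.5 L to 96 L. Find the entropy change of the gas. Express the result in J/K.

ΔS_gas = 8.69 J/K

For an isothermal ideal gas ΔS_gas = nR ln(V₂/V₁) = 0.573 × 8.314 × ln(96/15.5) = 8.69 J/K.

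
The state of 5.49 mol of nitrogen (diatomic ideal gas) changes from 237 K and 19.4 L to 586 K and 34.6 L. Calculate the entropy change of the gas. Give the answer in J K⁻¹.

ΔS = 130 J/K

Entropy is a state function: ΔS = nC_V ln(T₂/T₁) + nR ln(V₂/V₁), with C_V = 5R/2 = 20.79 J mol⁻¹ K⁻¹ for a diatomic ideal gas.
ΔS = 5.49 × [20.79 × ln(586/237) + 8.314 × ln(34.6/19.4)] = 130 J/K.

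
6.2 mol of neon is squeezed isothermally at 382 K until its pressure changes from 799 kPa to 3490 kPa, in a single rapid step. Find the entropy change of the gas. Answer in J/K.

Entropy is a state function, so ΔS_gas depends only on the end states.
For an isothermal ideal gas ΔS_gas = nR ln(P₁/P₂) = 6.2 × 8.314 × ln(799/3490) = -76 J/K.

ΔS_gas = -76 J/K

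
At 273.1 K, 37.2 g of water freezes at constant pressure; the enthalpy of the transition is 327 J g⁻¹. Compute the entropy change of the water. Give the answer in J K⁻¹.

Heat released by the substance: Q = −mL = −37.2 × 327 = −12164.4 J.
At constant T, ΔS = Q_rev/T = −12164.4 / 273.1 = -44.5 J/K.

ΔS = -44.5 J/K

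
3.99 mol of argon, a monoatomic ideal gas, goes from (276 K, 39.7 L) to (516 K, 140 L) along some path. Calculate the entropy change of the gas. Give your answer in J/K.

ΔS = 72.9 J/K

Entropy is a state function: ΔS = nC_V ln(T₂/T₁) + nR ln(V₂/V₁), with C_V = 3R/2 = 12.47 J mol⁻¹ K⁻¹ for a monoatomic ideal gas.
ΔS = 3.99 × [12.47 × ln(516/276) + 8.314 × ln(140/39.7)] = 72.9 J/K.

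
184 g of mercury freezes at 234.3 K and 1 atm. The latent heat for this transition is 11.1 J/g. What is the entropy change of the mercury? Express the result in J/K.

Heat released by the substance: Q = −mL = −184 × 11.1 = −2042.4 J.
At constant T, ΔS = Q_rev/T = −2042.4 / 234.3 = -8.72 J/K.

ΔS = -8.72 J/K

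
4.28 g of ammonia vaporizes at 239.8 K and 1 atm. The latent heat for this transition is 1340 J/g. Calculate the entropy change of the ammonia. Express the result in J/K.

Heat absorbed by the substance: Q = mL = 4.28 × 1340 = 5735.2 J.
At constant T, ΔS = Q_rev/T = 5735.2 / 239.8 = 23.9 J/K.

ΔS = 23.9 J/K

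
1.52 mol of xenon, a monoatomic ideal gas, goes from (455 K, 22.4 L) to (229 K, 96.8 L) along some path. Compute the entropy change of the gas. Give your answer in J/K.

ΔS = 5.48 J/K

Entropy is a state function: ΔS = nC_V ln(T₂/T₁) + nR ln(V₂/V₁), with C_V = 3R/2 = 12.47 J mol⁻¹ K⁻¹ for a monoatomic ideal gas.
ΔS = 1.52 × [12.47 × ln(229/455) + 8.314 × ln(96.8/22.4)] = 5.48 J/K.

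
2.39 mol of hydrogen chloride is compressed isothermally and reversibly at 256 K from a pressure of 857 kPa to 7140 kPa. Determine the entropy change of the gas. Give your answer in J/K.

ΔS_gas = -42.1 J/K

For an isothermal ideal gas ΔS_gas = nR ln(P₁/P₂) = 2.39 × 8.314 × ln(857/7140) = -42.1 J/K.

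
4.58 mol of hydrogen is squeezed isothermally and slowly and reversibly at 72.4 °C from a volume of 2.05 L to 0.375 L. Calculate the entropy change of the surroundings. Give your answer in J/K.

ΔS_surr = 64.7 J/K

For an isothermal ideal gas ΔS_gas = nR ln(V₂/V₁) = 4.58 × 8.314 × ln(0.375/2.05) = -64.7 J/K.
The process is reversible, so ΔS_surr = −ΔS_gas = 64.7 J/K and ΔS_universe = 0.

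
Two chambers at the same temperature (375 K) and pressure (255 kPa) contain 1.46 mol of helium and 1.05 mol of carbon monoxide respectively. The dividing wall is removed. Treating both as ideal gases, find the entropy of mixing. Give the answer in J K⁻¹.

Mole fractions: x_A = 1.46/2.51 = 0.582, x_B = 0.418.
ΔS_mix = −R(n_A ln x_A + n_B ln x_B) = −8.314 × (1.46 ln 0.582 + 1.05 ln 0.418) = 14.2 J/K.

ΔS_mix = 14.2 J/K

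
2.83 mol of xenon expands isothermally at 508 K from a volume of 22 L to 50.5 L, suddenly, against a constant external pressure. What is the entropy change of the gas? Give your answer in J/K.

ΔS_gas = 19.6 J/K

Entropy is a state function, so ΔS_gas depends only on the end states.
For an isothermal ideal gas ΔS_gas = nR ln(V₂/V₁) = 2.83 × 8.314 × ln(50.5/22) = 19.6 J/K.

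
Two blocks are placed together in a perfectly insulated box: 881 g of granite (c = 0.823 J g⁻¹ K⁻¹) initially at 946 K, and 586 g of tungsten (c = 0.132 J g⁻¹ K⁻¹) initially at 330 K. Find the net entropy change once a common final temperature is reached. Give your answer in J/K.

Energy balance: T_f = (m₁c₁T₁ + m₂c₂T₂)/(m₁c₁ + m₂c₂) = 886.62 K.
ΔS₁ = m₁c₁ ln(T_f/T₁) = 725.063 × ln(886.62/946) = -47.004 J/K.
ΔS₂ = m₂c₂ ln(T_f/T₂) = 77.352 × ln(886.62/330) = 76.449 J/K.
ΔS_total = -47.004 + 76.449 = 29.4 J/K.

ΔS_total = 29.4 J/K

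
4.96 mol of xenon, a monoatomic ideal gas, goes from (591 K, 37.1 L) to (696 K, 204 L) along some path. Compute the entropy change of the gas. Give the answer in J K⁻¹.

ΔS = 80.4 J/K

Entropy is a state function: ΔS = nC_V ln(T₂/T₁) + nR ln(V₂/V₁), with C_V = 3R/2 = 12.47 J mol⁻¹ K⁻¹ for a monoatomic ideal gas.
ΔS = 4.96 × [12.47 × ln(696/591) + 8.314 × ln(204/37.1)] = 80.4 J/K.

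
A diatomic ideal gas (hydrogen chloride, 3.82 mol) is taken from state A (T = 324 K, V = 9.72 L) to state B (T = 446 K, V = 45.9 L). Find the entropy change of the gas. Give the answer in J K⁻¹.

Entropy is a state function: ΔS = nC_V ln(T₂/T₁) + nR ln(V₂/V₁), with C_V = 5R/2 = 20.79 J mol⁻¹ K⁻¹ for a diatomic ideal gas.
ΔS = 3.82 × [20.79 × ln(446/324) + 8.314 × ln(45.9/9.72)] = 74.7 J/K.

ΔS = 74.7 J/K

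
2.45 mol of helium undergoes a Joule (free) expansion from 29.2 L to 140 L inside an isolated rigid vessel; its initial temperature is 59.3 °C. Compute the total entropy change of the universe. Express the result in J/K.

ΔS_universe = 31.9 J/K

No heat is exchanged and no work is done, so the ideal-gas temperature stays constant.
Entropy is a state function; using a reversible isothermal path, ΔS_gas = nR ln(V₂/V₁) = 2.45 × 8.314 × ln(140/29.2) = 31.9 J/K.
The insulated surroundings exchange no heat, so ΔS_surr = 0 and ΔS_universe = ΔS_gas.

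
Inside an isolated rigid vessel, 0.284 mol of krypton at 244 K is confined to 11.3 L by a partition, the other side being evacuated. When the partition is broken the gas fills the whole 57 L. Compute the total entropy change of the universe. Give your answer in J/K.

ΔS_universe = 3.82 J/K

For an ideal gas in free expansion Q = 0 and W = 0, so T is unchanged.
Entropy is a state function; using a reversible isothermal path, ΔS_gas = nR ln(V₂/V₁) = 0.284 × 8.314 × ln(57/11.3) = 3.82 J/K.
The insulated surroundings exchange no heat, so ΔS_surr = 0 and ΔS_universe = ΔS_gas.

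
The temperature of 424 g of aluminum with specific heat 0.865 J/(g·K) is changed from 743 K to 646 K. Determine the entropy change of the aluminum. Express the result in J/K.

ΔS = ∫dQ_rev/T = m c ln(T₂/T₁) = 424 × 0.865 × ln(646/743) = -51.3 J/K.

ΔS = -51.3 J/K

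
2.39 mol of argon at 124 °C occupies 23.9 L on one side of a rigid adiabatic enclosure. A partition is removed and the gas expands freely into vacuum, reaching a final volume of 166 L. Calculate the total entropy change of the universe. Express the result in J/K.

No heat is exchanged and no work is done, so the ideal-gas temperature stays constant.
Entropy is a state function; using a reversible isothermal path, ΔS_gas = nR ln(V₂/V₁) = 2.39 × 8.314 × ln(166/23.9) = 38.5 J/K.
The insulated surroundings exchange no heat, so ΔS_surr = 0 and ΔS_universe = ΔS_gas.

ΔS_universe = 38.5 J/K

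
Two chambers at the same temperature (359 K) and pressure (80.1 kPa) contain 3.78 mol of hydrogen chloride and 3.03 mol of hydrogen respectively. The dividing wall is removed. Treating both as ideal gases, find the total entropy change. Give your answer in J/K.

Mole fractions: x_A = 3.78/6.81 = 0.555, x_B = 0.445.
ΔS_mix = −R(n_A ln x_A + n_B ln x_B) = −8.314 × (3.78 ln 0.555 + 3.03 ln 0.445) = 38.9 J/K.

ΔS_mix = 38.9 J/K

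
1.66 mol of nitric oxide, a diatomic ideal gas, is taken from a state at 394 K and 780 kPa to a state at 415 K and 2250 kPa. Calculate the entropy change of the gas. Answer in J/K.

ΔS = nC_p ln(T₂/T₁) − nR ln(P₂/P₁), with C_p = 7R/2 = 29.1 J mol⁻¹ K⁻¹ for a diatomic ideal gas.
ΔS = 1.66 × [29.1 × ln(415/394) − 8.314 × ln(2250/780)] = -12.1 J/K.

ΔS = -12.1 J/K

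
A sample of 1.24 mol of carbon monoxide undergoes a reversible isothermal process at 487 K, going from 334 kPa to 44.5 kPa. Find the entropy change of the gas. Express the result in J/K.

ΔS_gas = 20.8 J/K

For an isothermal ideal gas ΔS_gas = nR ln(P₁/P₂) = 1.24 × 8.314 × ln(334/44.5) = 20.8 J/K.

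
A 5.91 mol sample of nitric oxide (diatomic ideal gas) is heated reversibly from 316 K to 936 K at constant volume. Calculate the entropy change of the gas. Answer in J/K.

At constant volume, ΔS = nC_V ln(T₂/T₁) with C_V = 5R/2 = 20.79 J mol⁻¹ K⁻¹.
ΔS = 5.91 × 20.79 × ln(936/316) = 133 J/K.

ΔS = 133 J/K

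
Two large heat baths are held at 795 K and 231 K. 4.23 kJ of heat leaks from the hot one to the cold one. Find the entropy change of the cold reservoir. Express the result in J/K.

The cold reservoir gains heat Q, so ΔS_cold = +Q/T_C = 4230/231 = 18.3 J/K.

ΔS_cold = 18.3 J/K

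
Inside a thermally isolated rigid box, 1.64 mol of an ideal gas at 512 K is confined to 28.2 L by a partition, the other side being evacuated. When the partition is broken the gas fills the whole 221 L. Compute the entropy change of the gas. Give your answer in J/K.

For an ideal gas in free expansion Q = 0 and W = 0, so T is unchanged.
Entropy is a state function; using a reversible isothermal path, ΔS_gas = nR ln(V₂/V₁) = 1.64 × 8.314 × ln(221/28.2) = 28.1 J/K.

ΔS_gas = 28.1 J/K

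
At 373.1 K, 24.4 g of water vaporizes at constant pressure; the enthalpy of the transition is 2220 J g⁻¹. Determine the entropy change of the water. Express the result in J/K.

Heat absorbed by the substance: Q = mL = 24.4 × 2220 = 54168 J.
At constant T, ΔS = Q_rev/T = 54168 / 373.1 = 145 J/K.

ΔS = 145 J/K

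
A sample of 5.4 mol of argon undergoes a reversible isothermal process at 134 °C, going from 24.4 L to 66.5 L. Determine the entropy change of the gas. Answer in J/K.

ΔS_gas = 45 J/K

For an isothermal ideal gas ΔS_gas = nR ln(V₂/V₁) = 5.4 × 8.314 × ln(66.5/24.4) = 45 J/K.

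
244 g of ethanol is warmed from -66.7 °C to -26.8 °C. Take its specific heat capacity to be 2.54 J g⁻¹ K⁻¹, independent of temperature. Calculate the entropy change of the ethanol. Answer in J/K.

ΔS = 110 J/K

In kelvin: T₁ = 206.45 K, T₂ = 246.35 K. ΔS = ∫dQ_rev/T = m c ln(T₂/T₁) = 244 × 2.54 × ln(246.35/206.45) = 110 J/K.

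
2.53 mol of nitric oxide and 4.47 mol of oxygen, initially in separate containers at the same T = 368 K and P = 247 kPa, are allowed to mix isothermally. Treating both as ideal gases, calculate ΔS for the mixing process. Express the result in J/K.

ΔS_mix = 38.1 J/K

Mole fractions: x_A = 2.53/7 = 0.361, x_B = 0.639.
ΔS_mix = −R(n_A ln x_A + n_B ln x_B) = −8.314 × (2.53 ln 0.361 + 4.47 ln 0.639) = 38.1 J/K.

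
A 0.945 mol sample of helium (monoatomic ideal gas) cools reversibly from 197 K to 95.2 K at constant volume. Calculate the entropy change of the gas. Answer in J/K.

At constant volume, ΔS = nC_V ln(T₂/T₁) with C_V = 3R/2 = 12.47 J mol⁻¹ K⁻¹.
ΔS = 0.945 × 12.47 × ln(95.2/197) = -8.57 J/K.

ΔS = -8.57 J/K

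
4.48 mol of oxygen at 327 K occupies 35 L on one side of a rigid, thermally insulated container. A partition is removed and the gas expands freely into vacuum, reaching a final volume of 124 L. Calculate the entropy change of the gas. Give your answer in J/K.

ΔS_gas = 47.1 J/K

No heat is exchanged and no work is done, so the ideal-gas temperature stays constant.
Entropy is a state function; using a reversible isothermal path, ΔS_gas = nR ln(V₂/V₁) = 4.48 × 8.314 × ln(124/35) = 47.1 J/K.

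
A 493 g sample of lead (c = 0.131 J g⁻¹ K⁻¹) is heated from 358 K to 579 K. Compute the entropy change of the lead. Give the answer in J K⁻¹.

ΔS = ∫dQ_rev/T = m c ln(T₂/T₁) = 493 × 0.131 × ln(579/358) = 31 J/K.

ΔS = 31 J/K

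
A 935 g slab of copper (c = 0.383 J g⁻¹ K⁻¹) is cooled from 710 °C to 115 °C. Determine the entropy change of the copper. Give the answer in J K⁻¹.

ΔS = -333 J/K

In kelvin: T₁ = 983.15 K, T₂ = 388.15 K. ΔS = ∫dQ_rev/T = m c ln(T₂/T₁) = 935 × 0.383 × ln(388.15/983.15) = -333 J/K.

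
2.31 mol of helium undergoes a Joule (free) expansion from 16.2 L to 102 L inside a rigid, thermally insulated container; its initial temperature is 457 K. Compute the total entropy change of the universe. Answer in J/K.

No heat is exchanged and no work is done, so the ideal-gas temperature stays constant.
Entropy is a state function; using a reversible isothermal path, ΔS_gas = nR ln(V₂/V₁) = 2.31 × 8.314 × ln(102/16.2) = 35.3 J/K.
The insulated surroundings exchange no heat, so ΔS_surr = 0 and ΔS_universe = ΔS_gas.

ΔS_universe = 35.3 J/K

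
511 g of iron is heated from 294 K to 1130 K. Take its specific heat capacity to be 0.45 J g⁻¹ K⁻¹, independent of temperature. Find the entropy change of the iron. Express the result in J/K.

ΔS = ∫dQ_rev/T = m c ln(T₂/T₁) = 511 × 0.45 × ln(1130/294) = 310 J/K.

ΔS = 310 J/K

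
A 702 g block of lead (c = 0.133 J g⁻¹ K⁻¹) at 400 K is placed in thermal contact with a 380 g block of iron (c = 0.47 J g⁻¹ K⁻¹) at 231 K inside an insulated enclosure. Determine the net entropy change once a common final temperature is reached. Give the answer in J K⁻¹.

Energy balance: T_f = (m₁c₁T₁ + m₂c₂T₂)/(m₁c₁ + m₂c₂) = 289.02 K.
ΔS₁ = m₁c₁ ln(T_f/T₁) = 93.366 × ln(289.02/400) = -30.34 J/K.
ΔS₂ = m₂c₂ ln(T_f/T₂) = 178.6 × ln(289.02/231) = 40.02 J/K.
ΔS_total = -30.34 + 40.02 = 9.68 J/K.

ΔS_total = 9.68 J/K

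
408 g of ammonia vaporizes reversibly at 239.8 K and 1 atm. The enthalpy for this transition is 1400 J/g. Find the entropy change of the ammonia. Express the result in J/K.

Heat absorbed by the substance: Q = mL = 408 × 1400 = 571200 J.
At constant T, ΔS = Q_rev/T = 571200 / 239.8 = 2380 J/K.

ΔS = 2380 J/K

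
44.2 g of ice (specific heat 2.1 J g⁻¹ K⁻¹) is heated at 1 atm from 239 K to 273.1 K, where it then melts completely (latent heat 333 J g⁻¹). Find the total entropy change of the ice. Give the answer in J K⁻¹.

Warming step: ΔS₁ = m c ln(T_tr/T_i) = 44.2 × 2.1 × ln(273.1/239) = 12.38 J/K.
Phase change: ΔS₂ = +mL/T_tr = 44.2 × 333 / 273.1 = 53.89 J/K.
ΔS_total = (12.38) + (53.89) = 66.3 J/K.

ΔS = 66.3 J/K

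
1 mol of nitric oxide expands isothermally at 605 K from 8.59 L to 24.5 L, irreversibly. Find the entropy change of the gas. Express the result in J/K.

Entropy is a state function, so ΔS_gas depends only on the end states.
For an isothermal ideal gas ΔS_gas = nR ln(V₂/V₁) = 1 × 8.314 × ln(24.5/8.59) = 8.71 J/K.

ΔS_gas = 8.71 J/K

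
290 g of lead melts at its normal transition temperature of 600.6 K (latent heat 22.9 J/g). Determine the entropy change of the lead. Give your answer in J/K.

Heat absorbed by the substance: Q = mL = 290 × 22.9 = 6641 J.
At constant T, ΔS = Q_rev/T = 6641 / 600.6 = 11.1 J/K.

ΔS = 11.1 J/K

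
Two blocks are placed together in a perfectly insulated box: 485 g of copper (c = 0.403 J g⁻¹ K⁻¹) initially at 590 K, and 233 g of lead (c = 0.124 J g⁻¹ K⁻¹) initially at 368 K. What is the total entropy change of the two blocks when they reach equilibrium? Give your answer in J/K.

Energy balance: T_f = (m₁c₁T₁ + m₂c₂T₂)/(m₁c₁ + m₂c₂) = 561.41 K.
ΔS₁ = m₁c₁ ln(T_f/T₁) = 195.455 × ln(561.41/590) = -9.708 J/K.
ΔS₂ = m₂c₂ ln(T_f/T₂) = 28.892 × ln(561.41/368) = 12.2 J/K.
ΔS_total = -9.708 + 12.2 = 2.49 J/K.

ΔS_total = 2.49 J/K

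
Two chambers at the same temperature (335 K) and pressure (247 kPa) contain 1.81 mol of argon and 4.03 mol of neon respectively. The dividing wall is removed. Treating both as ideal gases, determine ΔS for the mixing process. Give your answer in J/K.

Mole fractions: x_A = 1.81/5.84 = 0.31, x_B = 0.69.
ΔS_mix = −R(n_A ln x_A + n_B ln x_B) = −8.314 × (1.81 ln 0.31 + 4.03 ln 0.69) = 30.1 J/K.

ΔS_mix = 30.1 J/K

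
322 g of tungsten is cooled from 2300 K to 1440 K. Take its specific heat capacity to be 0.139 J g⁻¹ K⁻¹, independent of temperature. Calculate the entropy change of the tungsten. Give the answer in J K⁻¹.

ΔS = ∫dQ_rev/T = m c ln(T₂/T₁) = 322 × 0.139 × ln(1440/2300) = -21 J/K.

ΔS = -21 J/K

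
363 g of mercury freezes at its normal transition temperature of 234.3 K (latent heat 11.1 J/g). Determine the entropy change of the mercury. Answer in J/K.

ΔS = -17.2 J/K

Heat released by the substance: Q = −mL = −363 × 11.1 = −4029.3 J.
At constant T, ΔS = Q_rev/T = −4029.3 / 234.3 = -17.2 J/K.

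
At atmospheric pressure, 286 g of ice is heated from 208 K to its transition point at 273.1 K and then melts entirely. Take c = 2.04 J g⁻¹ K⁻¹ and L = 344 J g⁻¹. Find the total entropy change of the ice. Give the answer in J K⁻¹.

Warming step: ΔS₁ = m c ln(T_tr/T_i) = 286 × 2.04 × ln(273.1/208) = 158.9 J/K.
Phase change: ΔS₂ = +mL/T_tr = 286 × 344 / 273.1 = 360.2 J/K.
ΔS_total = (158.9) + (360.2) = 519 J/K.

ΔS = 519 J/K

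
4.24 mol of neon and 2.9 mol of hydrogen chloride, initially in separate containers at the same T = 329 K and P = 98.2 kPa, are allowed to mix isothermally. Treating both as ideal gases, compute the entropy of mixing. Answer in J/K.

ΔS_mix = 40.1 J/K

Mole fractions: x_A = 4.24/7.14 = 0.594, x_B = 0.406.
ΔS_mix = −R(n_A ln x_A + n_B ln x_B) = −8.314 × (4.24 ln 0.594 + 2.9 ln 0.406) = 40.1 J/K.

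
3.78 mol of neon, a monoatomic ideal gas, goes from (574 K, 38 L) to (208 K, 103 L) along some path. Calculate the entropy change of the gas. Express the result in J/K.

ΔS = -16.5 J/K

Entropy is a state function: ΔS = nC_V ln(T₂/T₁) + nR ln(V₂/V₁), with C_V = 3R/2 = 12.47 J mol⁻¹ K⁻¹ for a monoatomic ideal gas.
ΔS = 3.78 × [12.47 × ln(208/574) + 8.314 × ln(103/38)] = -16.5 J/K.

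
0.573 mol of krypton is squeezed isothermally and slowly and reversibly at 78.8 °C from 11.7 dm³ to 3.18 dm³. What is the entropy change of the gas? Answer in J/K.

ΔS_gas = -6.21 J/K

For an isothermal ideal gas ΔS_gas = nR ln(V₂/V₁) = 0.573 × 8.314 × ln(3.18/11.7) = -6.21 J/K.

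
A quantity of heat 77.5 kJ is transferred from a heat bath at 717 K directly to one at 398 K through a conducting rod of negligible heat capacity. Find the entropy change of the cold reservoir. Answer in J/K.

The cold reservoir gains heat Q, so ΔS_cold = +Q/T_C = 77500/398 = 195 J/K.

ΔS_cold = 195 J/K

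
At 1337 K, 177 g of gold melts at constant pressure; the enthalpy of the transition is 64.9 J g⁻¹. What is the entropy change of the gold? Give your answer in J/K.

Heat absorbed by the substance: Q = mL = 177 × 64.9 = 11487.3 J.
At constant T, ΔS = Q_rev/T = 11487.3 / 1337 = 8.59 J/K.

ΔS = 8.59 J/K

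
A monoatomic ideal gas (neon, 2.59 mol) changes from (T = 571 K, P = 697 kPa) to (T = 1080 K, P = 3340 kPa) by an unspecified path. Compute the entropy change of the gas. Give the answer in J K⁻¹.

ΔS = nC_p ln(T₂/T₁) − nR ln(P₂/P₁), with C_p = 5R/2 = 20.79 J mol⁻¹ K⁻¹ for a monoatomic ideal gas.
ΔS = 2.59 × [20.79 × ln(1080/571) − 8.314 × ln(3340/697)] = 0.568 J/K.

ΔS = 0.568 J/K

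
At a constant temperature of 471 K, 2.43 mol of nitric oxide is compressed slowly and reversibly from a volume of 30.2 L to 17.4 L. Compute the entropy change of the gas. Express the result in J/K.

For an isothermal ideal gas ΔS_gas = nR ln(V₂/V₁) = 2.43 × 8.314 × ln(17.4/30.2) = -11.1 J/K.

ΔS_gas = -11.1 J/K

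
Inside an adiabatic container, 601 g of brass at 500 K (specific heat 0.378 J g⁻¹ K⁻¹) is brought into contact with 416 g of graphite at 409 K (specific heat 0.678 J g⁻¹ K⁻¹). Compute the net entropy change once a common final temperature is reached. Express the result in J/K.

Energy balance: T_f = (m₁c₁T₁ + m₂c₂T₂)/(m₁c₁ + m₂c₂) = 449.6 K.
ΔS₁ = m₁c₁ ln(T_f/T₁) = 227.178 × ln(449.6/500) = -24.14 J/K.
ΔS₂ = m₂c₂ ln(T_f/T₂) = 282.048 × ln(449.6/409) = 26.69 J/K.
ΔS_total = -24.14 + 26.69 = 2.55 J/K.

ΔS_total = 2.55 J/K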